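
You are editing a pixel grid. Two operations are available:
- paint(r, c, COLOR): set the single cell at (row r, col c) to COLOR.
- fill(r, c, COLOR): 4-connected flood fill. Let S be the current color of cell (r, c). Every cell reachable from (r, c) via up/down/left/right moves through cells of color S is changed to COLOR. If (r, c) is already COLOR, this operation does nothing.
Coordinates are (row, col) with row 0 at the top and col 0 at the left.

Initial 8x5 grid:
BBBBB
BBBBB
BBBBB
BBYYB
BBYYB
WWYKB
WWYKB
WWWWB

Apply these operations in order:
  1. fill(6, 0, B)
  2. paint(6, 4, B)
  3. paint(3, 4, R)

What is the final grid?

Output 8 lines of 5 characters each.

After op 1 fill(6,0,B) [8 cells changed]:
BBBBB
BBBBB
BBBBB
BBYYB
BBYYB
BBYKB
BBYKB
BBBBB
After op 2 paint(6,4,B):
BBBBB
BBBBB
BBBBB
BBYYB
BBYYB
BBYKB
BBYKB
BBBBB
After op 3 paint(3,4,R):
BBBBB
BBBBB
BBBBB
BBYYR
BBYYB
BBYKB
BBYKB
BBBBB

Answer: BBBBB
BBBBB
BBBBB
BBYYR
BBYYB
BBYKB
BBYKB
BBBBB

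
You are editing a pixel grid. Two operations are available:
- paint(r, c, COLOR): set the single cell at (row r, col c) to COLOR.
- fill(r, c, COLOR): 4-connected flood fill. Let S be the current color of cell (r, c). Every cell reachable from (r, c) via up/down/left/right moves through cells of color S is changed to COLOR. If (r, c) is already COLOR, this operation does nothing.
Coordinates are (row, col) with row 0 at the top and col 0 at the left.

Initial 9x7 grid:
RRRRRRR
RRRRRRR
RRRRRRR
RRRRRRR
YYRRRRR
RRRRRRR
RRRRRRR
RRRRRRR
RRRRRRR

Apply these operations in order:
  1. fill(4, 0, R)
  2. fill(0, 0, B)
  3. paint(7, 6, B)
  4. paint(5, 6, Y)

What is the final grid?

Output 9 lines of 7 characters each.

After op 1 fill(4,0,R) [2 cells changed]:
RRRRRRR
RRRRRRR
RRRRRRR
RRRRRRR
RRRRRRR
RRRRRRR
RRRRRRR
RRRRRRR
RRRRRRR
After op 2 fill(0,0,B) [63 cells changed]:
BBBBBBB
BBBBBBB
BBBBBBB
BBBBBBB
BBBBBBB
BBBBBBB
BBBBBBB
BBBBBBB
BBBBBBB
After op 3 paint(7,6,B):
BBBBBBB
BBBBBBB
BBBBBBB
BBBBBBB
BBBBBBB
BBBBBBB
BBBBBBB
BBBBBBB
BBBBBBB
After op 4 paint(5,6,Y):
BBBBBBB
BBBBBBB
BBBBBBB
BBBBBBB
BBBBBBB
BBBBBBY
BBBBBBB
BBBBBBB
BBBBBBB

Answer: BBBBBBB
BBBBBBB
BBBBBBB
BBBBBBB
BBBBBBB
BBBBBBY
BBBBBBB
BBBBBBB
BBBBBBB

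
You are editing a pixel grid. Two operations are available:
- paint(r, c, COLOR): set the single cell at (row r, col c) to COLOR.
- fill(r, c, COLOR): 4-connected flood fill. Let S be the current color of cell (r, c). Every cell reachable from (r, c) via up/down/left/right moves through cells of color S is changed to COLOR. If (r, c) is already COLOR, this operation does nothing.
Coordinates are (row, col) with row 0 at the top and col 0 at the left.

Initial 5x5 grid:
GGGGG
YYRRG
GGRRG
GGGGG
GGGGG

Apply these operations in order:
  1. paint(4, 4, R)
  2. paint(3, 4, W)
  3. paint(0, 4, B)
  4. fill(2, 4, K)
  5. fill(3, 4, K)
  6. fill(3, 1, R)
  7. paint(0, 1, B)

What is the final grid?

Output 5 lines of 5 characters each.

Answer: GBGGB
YYRRK
RRRRK
RRRRK
RRRRR

Derivation:
After op 1 paint(4,4,R):
GGGGG
YYRRG
GGRRG
GGGGG
GGGGR
After op 2 paint(3,4,W):
GGGGG
YYRRG
GGRRG
GGGGW
GGGGR
After op 3 paint(0,4,B):
GGGGB
YYRRG
GGRRG
GGGGW
GGGGR
After op 4 fill(2,4,K) [2 cells changed]:
GGGGB
YYRRK
GGRRK
GGGGW
GGGGR
After op 5 fill(3,4,K) [1 cells changed]:
GGGGB
YYRRK
GGRRK
GGGGK
GGGGR
After op 6 fill(3,1,R) [10 cells changed]:
GGGGB
YYRRK
RRRRK
RRRRK
RRRRR
After op 7 paint(0,1,B):
GBGGB
YYRRK
RRRRK
RRRRK
RRRRR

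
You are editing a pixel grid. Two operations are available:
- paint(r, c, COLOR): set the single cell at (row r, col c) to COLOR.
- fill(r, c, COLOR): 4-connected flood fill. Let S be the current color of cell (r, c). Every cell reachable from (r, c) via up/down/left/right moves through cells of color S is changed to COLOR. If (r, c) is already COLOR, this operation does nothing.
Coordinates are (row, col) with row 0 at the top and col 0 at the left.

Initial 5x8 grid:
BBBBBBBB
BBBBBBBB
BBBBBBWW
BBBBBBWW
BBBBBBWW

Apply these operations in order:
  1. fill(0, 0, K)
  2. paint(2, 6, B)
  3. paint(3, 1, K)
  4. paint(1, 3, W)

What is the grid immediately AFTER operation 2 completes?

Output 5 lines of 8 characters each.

After op 1 fill(0,0,K) [34 cells changed]:
KKKKKKKK
KKKKKKKK
KKKKKKWW
KKKKKKWW
KKKKKKWW
After op 2 paint(2,6,B):
KKKKKKKK
KKKKKKKK
KKKKKKBW
KKKKKKWW
KKKKKKWW

Answer: KKKKKKKK
KKKKKKKK
KKKKKKBW
KKKKKKWW
KKKKKKWW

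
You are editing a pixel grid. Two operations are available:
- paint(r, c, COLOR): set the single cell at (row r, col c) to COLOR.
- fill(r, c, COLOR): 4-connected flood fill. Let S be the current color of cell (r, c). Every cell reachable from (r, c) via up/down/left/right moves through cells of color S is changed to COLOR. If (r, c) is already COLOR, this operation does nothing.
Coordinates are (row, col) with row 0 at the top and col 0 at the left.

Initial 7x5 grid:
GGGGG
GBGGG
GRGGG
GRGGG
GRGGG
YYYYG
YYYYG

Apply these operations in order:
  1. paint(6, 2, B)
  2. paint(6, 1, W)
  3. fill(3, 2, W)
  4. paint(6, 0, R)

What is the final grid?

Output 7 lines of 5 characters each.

Answer: WWWWW
WBWWW
WRWWW
WRWWW
WRWWW
YYYYW
RWBYW

Derivation:
After op 1 paint(6,2,B):
GGGGG
GBGGG
GRGGG
GRGGG
GRGGG
YYYYG
YYBYG
After op 2 paint(6,1,W):
GGGGG
GBGGG
GRGGG
GRGGG
GRGGG
YYYYG
YWBYG
After op 3 fill(3,2,W) [23 cells changed]:
WWWWW
WBWWW
WRWWW
WRWWW
WRWWW
YYYYW
YWBYW
After op 4 paint(6,0,R):
WWWWW
WBWWW
WRWWW
WRWWW
WRWWW
YYYYW
RWBYW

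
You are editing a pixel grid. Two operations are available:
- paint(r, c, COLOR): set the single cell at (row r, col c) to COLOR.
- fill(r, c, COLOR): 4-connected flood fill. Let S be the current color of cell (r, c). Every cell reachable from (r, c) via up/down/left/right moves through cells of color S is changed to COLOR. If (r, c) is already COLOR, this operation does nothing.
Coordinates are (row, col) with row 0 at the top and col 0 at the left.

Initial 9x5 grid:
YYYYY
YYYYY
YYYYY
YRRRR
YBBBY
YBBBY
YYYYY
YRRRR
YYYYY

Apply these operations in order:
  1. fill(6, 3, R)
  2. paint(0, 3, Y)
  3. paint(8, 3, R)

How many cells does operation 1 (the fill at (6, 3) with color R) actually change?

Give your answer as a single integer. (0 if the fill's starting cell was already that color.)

Answer: 31

Derivation:
After op 1 fill(6,3,R) [31 cells changed]:
RRRRR
RRRRR
RRRRR
RRRRR
RBBBR
RBBBR
RRRRR
RRRRR
RRRRR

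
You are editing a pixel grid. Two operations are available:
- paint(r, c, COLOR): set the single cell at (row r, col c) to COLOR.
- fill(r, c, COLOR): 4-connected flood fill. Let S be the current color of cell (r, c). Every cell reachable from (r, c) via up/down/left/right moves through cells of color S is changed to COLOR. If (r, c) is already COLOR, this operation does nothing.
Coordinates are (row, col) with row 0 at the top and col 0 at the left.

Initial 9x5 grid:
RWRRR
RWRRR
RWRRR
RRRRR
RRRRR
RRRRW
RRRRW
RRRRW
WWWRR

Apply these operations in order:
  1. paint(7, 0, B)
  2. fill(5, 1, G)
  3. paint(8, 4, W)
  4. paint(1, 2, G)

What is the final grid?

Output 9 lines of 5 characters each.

After op 1 paint(7,0,B):
RWRRR
RWRRR
RWRRR
RRRRR
RRRRR
RRRRW
RRRRW
BRRRW
WWWRR
After op 2 fill(5,1,G) [35 cells changed]:
GWGGG
GWGGG
GWGGG
GGGGG
GGGGG
GGGGW
GGGGW
BGGGW
WWWGG
After op 3 paint(8,4,W):
GWGGG
GWGGG
GWGGG
GGGGG
GGGGG
GGGGW
GGGGW
BGGGW
WWWGW
After op 4 paint(1,2,G):
GWGGG
GWGGG
GWGGG
GGGGG
GGGGG
GGGGW
GGGGW
BGGGW
WWWGW

Answer: GWGGG
GWGGG
GWGGG
GGGGG
GGGGG
GGGGW
GGGGW
BGGGW
WWWGW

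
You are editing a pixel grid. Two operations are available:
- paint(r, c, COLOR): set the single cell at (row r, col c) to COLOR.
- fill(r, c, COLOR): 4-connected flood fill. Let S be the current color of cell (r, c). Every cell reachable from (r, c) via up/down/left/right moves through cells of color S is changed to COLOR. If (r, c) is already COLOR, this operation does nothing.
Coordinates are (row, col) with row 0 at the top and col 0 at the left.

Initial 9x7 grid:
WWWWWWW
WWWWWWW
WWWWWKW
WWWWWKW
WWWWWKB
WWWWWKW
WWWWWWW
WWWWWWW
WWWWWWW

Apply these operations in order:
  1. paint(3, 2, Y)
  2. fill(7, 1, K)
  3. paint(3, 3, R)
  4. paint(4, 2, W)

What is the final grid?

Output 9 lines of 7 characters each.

After op 1 paint(3,2,Y):
WWWWWWW
WWWWWWW
WWWWWKW
WWYWWKW
WWWWWKB
WWWWWKW
WWWWWWW
WWWWWWW
WWWWWWW
After op 2 fill(7,1,K) [57 cells changed]:
KKKKKKK
KKKKKKK
KKKKKKK
KKYKKKK
KKKKKKB
KKKKKKK
KKKKKKK
KKKKKKK
KKKKKKK
After op 3 paint(3,3,R):
KKKKKKK
KKKKKKK
KKKKKKK
KKYRKKK
KKKKKKB
KKKKKKK
KKKKKKK
KKKKKKK
KKKKKKK
After op 4 paint(4,2,W):
KKKKKKK
KKKKKKK
KKKKKKK
KKYRKKK
KKWKKKB
KKKKKKK
KKKKKKK
KKKKKKK
KKKKKKK

Answer: KKKKKKK
KKKKKKK
KKKKKKK
KKYRKKK
KKWKKKB
KKKKKKK
KKKKKKK
KKKKKKK
KKKKKKK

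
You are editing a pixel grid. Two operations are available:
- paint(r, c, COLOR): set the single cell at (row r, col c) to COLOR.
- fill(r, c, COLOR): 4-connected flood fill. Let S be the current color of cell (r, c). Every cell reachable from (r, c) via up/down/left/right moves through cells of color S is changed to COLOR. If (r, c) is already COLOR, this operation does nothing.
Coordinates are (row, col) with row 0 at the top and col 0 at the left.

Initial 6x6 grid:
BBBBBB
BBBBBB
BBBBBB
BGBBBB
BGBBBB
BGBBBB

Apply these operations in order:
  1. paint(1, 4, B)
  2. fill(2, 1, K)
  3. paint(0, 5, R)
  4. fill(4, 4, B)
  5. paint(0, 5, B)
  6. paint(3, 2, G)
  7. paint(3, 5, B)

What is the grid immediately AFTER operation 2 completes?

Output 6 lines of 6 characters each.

After op 1 paint(1,4,B):
BBBBBB
BBBBBB
BBBBBB
BGBBBB
BGBBBB
BGBBBB
After op 2 fill(2,1,K) [33 cells changed]:
KKKKKK
KKKKKK
KKKKKK
KGKKKK
KGKKKK
KGKKKK

Answer: KKKKKK
KKKKKK
KKKKKK
KGKKKK
KGKKKK
KGKKKK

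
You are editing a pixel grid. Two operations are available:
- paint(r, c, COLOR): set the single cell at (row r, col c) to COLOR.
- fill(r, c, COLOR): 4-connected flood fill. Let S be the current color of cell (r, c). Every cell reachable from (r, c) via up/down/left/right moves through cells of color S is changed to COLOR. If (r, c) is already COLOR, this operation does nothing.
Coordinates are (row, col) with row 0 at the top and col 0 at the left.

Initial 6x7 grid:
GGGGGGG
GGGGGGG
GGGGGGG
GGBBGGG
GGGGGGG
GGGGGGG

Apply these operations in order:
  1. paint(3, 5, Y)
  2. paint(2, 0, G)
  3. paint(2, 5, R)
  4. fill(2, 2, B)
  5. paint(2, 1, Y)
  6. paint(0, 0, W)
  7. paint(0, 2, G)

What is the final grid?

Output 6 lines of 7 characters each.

Answer: WBGBBBB
BBBBBBB
BYBBBRB
BBBBBYB
BBBBBBB
BBBBBBB

Derivation:
After op 1 paint(3,5,Y):
GGGGGGG
GGGGGGG
GGGGGGG
GGBBGYG
GGGGGGG
GGGGGGG
After op 2 paint(2,0,G):
GGGGGGG
GGGGGGG
GGGGGGG
GGBBGYG
GGGGGGG
GGGGGGG
After op 3 paint(2,5,R):
GGGGGGG
GGGGGGG
GGGGGRG
GGBBGYG
GGGGGGG
GGGGGGG
After op 4 fill(2,2,B) [38 cells changed]:
BBBBBBB
BBBBBBB
BBBBBRB
BBBBBYB
BBBBBBB
BBBBBBB
After op 5 paint(2,1,Y):
BBBBBBB
BBBBBBB
BYBBBRB
BBBBBYB
BBBBBBB
BBBBBBB
After op 6 paint(0,0,W):
WBBBBBB
BBBBBBB
BYBBBRB
BBBBBYB
BBBBBBB
BBBBBBB
After op 7 paint(0,2,G):
WBGBBBB
BBBBBBB
BYBBBRB
BBBBBYB
BBBBBBB
BBBBBBB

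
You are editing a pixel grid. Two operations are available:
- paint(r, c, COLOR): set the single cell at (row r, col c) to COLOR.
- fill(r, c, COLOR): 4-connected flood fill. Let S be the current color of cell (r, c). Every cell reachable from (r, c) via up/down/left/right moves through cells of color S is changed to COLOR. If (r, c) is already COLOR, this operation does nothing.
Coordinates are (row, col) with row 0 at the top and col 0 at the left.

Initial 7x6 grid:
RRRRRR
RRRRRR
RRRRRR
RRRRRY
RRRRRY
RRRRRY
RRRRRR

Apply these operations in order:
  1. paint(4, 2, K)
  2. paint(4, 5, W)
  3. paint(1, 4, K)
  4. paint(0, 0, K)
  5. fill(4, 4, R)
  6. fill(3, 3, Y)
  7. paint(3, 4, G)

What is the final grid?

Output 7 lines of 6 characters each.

Answer: KYYYYY
YYYYKY
YYYYYY
YYYYGY
YYKYYW
YYYYYY
YYYYYY

Derivation:
After op 1 paint(4,2,K):
RRRRRR
RRRRRR
RRRRRR
RRRRRY
RRKRRY
RRRRRY
RRRRRR
After op 2 paint(4,5,W):
RRRRRR
RRRRRR
RRRRRR
RRRRRY
RRKRRW
RRRRRY
RRRRRR
After op 3 paint(1,4,K):
RRRRRR
RRRRKR
RRRRRR
RRRRRY
RRKRRW
RRRRRY
RRRRRR
After op 4 paint(0,0,K):
KRRRRR
RRRRKR
RRRRRR
RRRRRY
RRKRRW
RRRRRY
RRRRRR
After op 5 fill(4,4,R) [0 cells changed]:
KRRRRR
RRRRKR
RRRRRR
RRRRRY
RRKRRW
RRRRRY
RRRRRR
After op 6 fill(3,3,Y) [36 cells changed]:
KYYYYY
YYYYKY
YYYYYY
YYYYYY
YYKYYW
YYYYYY
YYYYYY
After op 7 paint(3,4,G):
KYYYYY
YYYYKY
YYYYYY
YYYYGY
YYKYYW
YYYYYY
YYYYYY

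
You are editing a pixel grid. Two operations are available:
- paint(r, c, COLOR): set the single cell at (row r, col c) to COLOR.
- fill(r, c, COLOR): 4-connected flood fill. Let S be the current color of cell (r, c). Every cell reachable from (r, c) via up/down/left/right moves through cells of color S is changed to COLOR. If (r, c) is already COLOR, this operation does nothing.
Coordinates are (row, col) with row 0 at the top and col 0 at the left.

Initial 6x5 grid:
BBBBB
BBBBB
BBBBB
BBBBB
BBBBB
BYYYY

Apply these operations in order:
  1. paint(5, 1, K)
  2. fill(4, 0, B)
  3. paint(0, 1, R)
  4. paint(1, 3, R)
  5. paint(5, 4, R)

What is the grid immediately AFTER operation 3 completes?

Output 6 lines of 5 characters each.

After op 1 paint(5,1,K):
BBBBB
BBBBB
BBBBB
BBBBB
BBBBB
BKYYY
After op 2 fill(4,0,B) [0 cells changed]:
BBBBB
BBBBB
BBBBB
BBBBB
BBBBB
BKYYY
After op 3 paint(0,1,R):
BRBBB
BBBBB
BBBBB
BBBBB
BBBBB
BKYYY

Answer: BRBBB
BBBBB
BBBBB
BBBBB
BBBBB
BKYYY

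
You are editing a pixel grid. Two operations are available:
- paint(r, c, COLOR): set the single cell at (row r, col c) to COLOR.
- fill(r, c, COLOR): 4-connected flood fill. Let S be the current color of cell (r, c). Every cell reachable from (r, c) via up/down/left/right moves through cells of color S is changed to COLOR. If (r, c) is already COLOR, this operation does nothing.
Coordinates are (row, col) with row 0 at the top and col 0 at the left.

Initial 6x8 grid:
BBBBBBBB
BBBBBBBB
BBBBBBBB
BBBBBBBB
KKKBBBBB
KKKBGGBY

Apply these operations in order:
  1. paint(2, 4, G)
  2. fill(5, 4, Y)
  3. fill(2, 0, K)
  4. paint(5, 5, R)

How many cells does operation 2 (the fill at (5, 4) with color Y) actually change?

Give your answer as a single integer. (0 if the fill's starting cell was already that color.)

Answer: 2

Derivation:
After op 1 paint(2,4,G):
BBBBBBBB
BBBBBBBB
BBBBGBBB
BBBBBBBB
KKKBBBBB
KKKBGGBY
After op 2 fill(5,4,Y) [2 cells changed]:
BBBBBBBB
BBBBBBBB
BBBBGBBB
BBBBBBBB
KKKBBBBB
KKKBYYBY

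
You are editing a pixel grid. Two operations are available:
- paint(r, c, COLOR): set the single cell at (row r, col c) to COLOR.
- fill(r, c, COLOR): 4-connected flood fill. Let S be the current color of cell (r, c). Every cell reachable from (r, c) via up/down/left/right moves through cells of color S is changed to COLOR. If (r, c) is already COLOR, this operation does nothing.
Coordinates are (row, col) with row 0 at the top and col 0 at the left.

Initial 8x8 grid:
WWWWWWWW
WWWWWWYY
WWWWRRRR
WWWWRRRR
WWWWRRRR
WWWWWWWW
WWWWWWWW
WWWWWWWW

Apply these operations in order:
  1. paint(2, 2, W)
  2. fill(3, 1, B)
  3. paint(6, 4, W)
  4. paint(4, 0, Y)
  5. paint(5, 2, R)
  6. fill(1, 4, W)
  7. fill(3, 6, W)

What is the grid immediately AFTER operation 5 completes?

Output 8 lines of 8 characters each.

Answer: BBBBBBBB
BBBBBBYY
BBBBRRRR
BBBBRRRR
YBBBRRRR
BBRBBBBB
BBBBWBBB
BBBBBBBB

Derivation:
After op 1 paint(2,2,W):
WWWWWWWW
WWWWWWYY
WWWWRRRR
WWWWRRRR
WWWWRRRR
WWWWWWWW
WWWWWWWW
WWWWWWWW
After op 2 fill(3,1,B) [50 cells changed]:
BBBBBBBB
BBBBBBYY
BBBBRRRR
BBBBRRRR
BBBBRRRR
BBBBBBBB
BBBBBBBB
BBBBBBBB
After op 3 paint(6,4,W):
BBBBBBBB
BBBBBBYY
BBBBRRRR
BBBBRRRR
BBBBRRRR
BBBBBBBB
BBBBWBBB
BBBBBBBB
After op 4 paint(4,0,Y):
BBBBBBBB
BBBBBBYY
BBBBRRRR
BBBBRRRR
YBBBRRRR
BBBBBBBB
BBBBWBBB
BBBBBBBB
After op 5 paint(5,2,R):
BBBBBBBB
BBBBBBYY
BBBBRRRR
BBBBRRRR
YBBBRRRR
BBRBBBBB
BBBBWBBB
BBBBBBBB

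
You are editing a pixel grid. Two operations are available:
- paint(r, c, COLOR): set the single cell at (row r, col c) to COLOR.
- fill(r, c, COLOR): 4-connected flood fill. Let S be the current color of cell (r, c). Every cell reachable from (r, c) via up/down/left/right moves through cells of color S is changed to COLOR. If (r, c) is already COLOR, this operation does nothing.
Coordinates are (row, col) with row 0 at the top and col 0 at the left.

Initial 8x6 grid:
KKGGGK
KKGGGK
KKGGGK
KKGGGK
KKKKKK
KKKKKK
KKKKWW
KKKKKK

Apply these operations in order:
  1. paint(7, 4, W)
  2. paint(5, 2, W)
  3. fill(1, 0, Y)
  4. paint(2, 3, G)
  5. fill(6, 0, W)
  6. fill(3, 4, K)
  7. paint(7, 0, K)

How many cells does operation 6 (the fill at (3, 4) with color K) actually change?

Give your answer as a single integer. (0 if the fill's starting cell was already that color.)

Answer: 12

Derivation:
After op 1 paint(7,4,W):
KKGGGK
KKGGGK
KKGGGK
KKGGGK
KKKKKK
KKKKKK
KKKKWW
KKKKWK
After op 2 paint(5,2,W):
KKGGGK
KKGGGK
KKGGGK
KKGGGK
KKKKKK
KKWKKK
KKKKWW
KKKKWK
After op 3 fill(1,0,Y) [31 cells changed]:
YYGGGY
YYGGGY
YYGGGY
YYGGGY
YYYYYY
YYWYYY
YYYYWW
YYYYWK
After op 4 paint(2,3,G):
YYGGGY
YYGGGY
YYGGGY
YYGGGY
YYYYYY
YYWYYY
YYYYWW
YYYYWK
After op 5 fill(6,0,W) [31 cells changed]:
WWGGGW
WWGGGW
WWGGGW
WWGGGW
WWWWWW
WWWWWW
WWWWWW
WWWWWK
After op 6 fill(3,4,K) [12 cells changed]:
WWKKKW
WWKKKW
WWKKKW
WWKKKW
WWWWWW
WWWWWW
WWWWWW
WWWWWK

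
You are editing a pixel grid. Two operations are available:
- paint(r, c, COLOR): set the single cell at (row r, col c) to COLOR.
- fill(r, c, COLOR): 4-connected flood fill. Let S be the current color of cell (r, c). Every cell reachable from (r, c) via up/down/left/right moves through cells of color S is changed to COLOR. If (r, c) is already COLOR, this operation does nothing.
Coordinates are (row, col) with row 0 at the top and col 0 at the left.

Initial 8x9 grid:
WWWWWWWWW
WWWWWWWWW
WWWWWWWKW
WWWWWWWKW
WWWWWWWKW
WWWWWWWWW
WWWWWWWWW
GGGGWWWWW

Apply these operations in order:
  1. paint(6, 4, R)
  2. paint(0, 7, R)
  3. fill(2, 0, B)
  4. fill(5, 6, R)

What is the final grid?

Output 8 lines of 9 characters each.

Answer: RRRRRRRRR
RRRRRRRRR
RRRRRRRKR
RRRRRRRKR
RRRRRRRKR
RRRRRRRRR
RRRRRRRRR
GGGGRRRRR

Derivation:
After op 1 paint(6,4,R):
WWWWWWWWW
WWWWWWWWW
WWWWWWWKW
WWWWWWWKW
WWWWWWWKW
WWWWWWWWW
WWWWRWWWW
GGGGWWWWW
After op 2 paint(0,7,R):
WWWWWWWRW
WWWWWWWWW
WWWWWWWKW
WWWWWWWKW
WWWWWWWKW
WWWWWWWWW
WWWWRWWWW
GGGGWWWWW
After op 3 fill(2,0,B) [63 cells changed]:
BBBBBBBRB
BBBBBBBBB
BBBBBBBKB
BBBBBBBKB
BBBBBBBKB
BBBBBBBBB
BBBBRBBBB
GGGGBBBBB
After op 4 fill(5,6,R) [63 cells changed]:
RRRRRRRRR
RRRRRRRRR
RRRRRRRKR
RRRRRRRKR
RRRRRRRKR
RRRRRRRRR
RRRRRRRRR
GGGGRRRRR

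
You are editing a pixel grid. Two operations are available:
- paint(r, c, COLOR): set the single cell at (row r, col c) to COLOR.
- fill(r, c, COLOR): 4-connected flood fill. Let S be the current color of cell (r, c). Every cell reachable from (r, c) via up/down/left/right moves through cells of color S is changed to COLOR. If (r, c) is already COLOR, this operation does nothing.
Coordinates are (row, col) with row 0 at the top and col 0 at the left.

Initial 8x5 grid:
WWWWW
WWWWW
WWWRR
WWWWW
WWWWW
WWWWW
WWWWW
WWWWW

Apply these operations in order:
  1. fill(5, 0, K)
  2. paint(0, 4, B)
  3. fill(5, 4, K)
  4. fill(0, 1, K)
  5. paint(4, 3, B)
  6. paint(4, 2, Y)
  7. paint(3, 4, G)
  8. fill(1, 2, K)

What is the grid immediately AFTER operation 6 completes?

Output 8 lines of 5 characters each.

Answer: KKKKB
KKKKK
KKKRR
KKKKK
KKYBK
KKKKK
KKKKK
KKKKK

Derivation:
After op 1 fill(5,0,K) [38 cells changed]:
KKKKK
KKKKK
KKKRR
KKKKK
KKKKK
KKKKK
KKKKK
KKKKK
After op 2 paint(0,4,B):
KKKKB
KKKKK
KKKRR
KKKKK
KKKKK
KKKKK
KKKKK
KKKKK
After op 3 fill(5,4,K) [0 cells changed]:
KKKKB
KKKKK
KKKRR
KKKKK
KKKKK
KKKKK
KKKKK
KKKKK
After op 4 fill(0,1,K) [0 cells changed]:
KKKKB
KKKKK
KKKRR
KKKKK
KKKKK
KKKKK
KKKKK
KKKKK
After op 5 paint(4,3,B):
KKKKB
KKKKK
KKKRR
KKKKK
KKKBK
KKKKK
KKKKK
KKKKK
After op 6 paint(4,2,Y):
KKKKB
KKKKK
KKKRR
KKKKK
KKYBK
KKKKK
KKKKK
KKKKK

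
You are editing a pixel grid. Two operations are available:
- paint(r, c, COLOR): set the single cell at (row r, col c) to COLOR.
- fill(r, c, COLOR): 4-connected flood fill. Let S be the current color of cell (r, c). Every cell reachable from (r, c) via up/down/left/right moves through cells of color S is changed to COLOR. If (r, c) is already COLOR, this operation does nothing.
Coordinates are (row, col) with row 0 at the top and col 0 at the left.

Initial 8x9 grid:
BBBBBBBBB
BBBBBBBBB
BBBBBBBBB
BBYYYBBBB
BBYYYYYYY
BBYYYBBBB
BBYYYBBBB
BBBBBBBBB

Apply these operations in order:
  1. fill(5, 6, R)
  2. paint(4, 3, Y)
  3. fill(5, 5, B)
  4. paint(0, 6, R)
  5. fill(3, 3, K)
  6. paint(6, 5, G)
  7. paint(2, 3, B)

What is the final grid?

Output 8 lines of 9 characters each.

Answer: BBBBBBRBB
BBBBBBBBB
BBBBBBBBB
BBKKKBBBB
BBKKKKKKK
BBKKKBBBB
BBKKKGBBB
BBBBBBBBB

Derivation:
After op 1 fill(5,6,R) [56 cells changed]:
RRRRRRRRR
RRRRRRRRR
RRRRRRRRR
RRYYYRRRR
RRYYYYYYY
RRYYYRRRR
RRYYYRRRR
RRRRRRRRR
After op 2 paint(4,3,Y):
RRRRRRRRR
RRRRRRRRR
RRRRRRRRR
RRYYYRRRR
RRYYYYYYY
RRYYYRRRR
RRYYYRRRR
RRRRRRRRR
After op 3 fill(5,5,B) [56 cells changed]:
BBBBBBBBB
BBBBBBBBB
BBBBBBBBB
BBYYYBBBB
BBYYYYYYY
BBYYYBBBB
BBYYYBBBB
BBBBBBBBB
After op 4 paint(0,6,R):
BBBBBBRBB
BBBBBBBBB
BBBBBBBBB
BBYYYBBBB
BBYYYYYYY
BBYYYBBBB
BBYYYBBBB
BBBBBBBBB
After op 5 fill(3,3,K) [16 cells changed]:
BBBBBBRBB
BBBBBBBBB
BBBBBBBBB
BBKKKBBBB
BBKKKKKKK
BBKKKBBBB
BBKKKBBBB
BBBBBBBBB
After op 6 paint(6,5,G):
BBBBBBRBB
BBBBBBBBB
BBBBBBBBB
BBKKKBBBB
BBKKKKKKK
BBKKKBBBB
BBKKKGBBB
BBBBBBBBB
After op 7 paint(2,3,B):
BBBBBBRBB
BBBBBBBBB
BBBBBBBBB
BBKKKBBBB
BBKKKKKKK
BBKKKBBBB
BBKKKGBBB
BBBBBBBBB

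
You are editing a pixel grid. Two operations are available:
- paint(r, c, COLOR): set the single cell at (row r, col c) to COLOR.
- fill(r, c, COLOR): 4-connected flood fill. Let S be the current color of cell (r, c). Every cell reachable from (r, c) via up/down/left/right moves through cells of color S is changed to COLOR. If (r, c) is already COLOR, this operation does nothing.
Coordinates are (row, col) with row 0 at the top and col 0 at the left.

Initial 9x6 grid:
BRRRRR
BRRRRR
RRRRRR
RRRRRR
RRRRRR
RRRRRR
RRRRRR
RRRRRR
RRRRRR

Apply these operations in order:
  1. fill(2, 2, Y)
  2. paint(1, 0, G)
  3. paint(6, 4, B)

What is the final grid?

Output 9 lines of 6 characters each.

Answer: BYYYYY
GYYYYY
YYYYYY
YYYYYY
YYYYYY
YYYYYY
YYYYBY
YYYYYY
YYYYYY

Derivation:
After op 1 fill(2,2,Y) [52 cells changed]:
BYYYYY
BYYYYY
YYYYYY
YYYYYY
YYYYYY
YYYYYY
YYYYYY
YYYYYY
YYYYYY
After op 2 paint(1,0,G):
BYYYYY
GYYYYY
YYYYYY
YYYYYY
YYYYYY
YYYYYY
YYYYYY
YYYYYY
YYYYYY
After op 3 paint(6,4,B):
BYYYYY
GYYYYY
YYYYYY
YYYYYY
YYYYYY
YYYYYY
YYYYBY
YYYYYY
YYYYYY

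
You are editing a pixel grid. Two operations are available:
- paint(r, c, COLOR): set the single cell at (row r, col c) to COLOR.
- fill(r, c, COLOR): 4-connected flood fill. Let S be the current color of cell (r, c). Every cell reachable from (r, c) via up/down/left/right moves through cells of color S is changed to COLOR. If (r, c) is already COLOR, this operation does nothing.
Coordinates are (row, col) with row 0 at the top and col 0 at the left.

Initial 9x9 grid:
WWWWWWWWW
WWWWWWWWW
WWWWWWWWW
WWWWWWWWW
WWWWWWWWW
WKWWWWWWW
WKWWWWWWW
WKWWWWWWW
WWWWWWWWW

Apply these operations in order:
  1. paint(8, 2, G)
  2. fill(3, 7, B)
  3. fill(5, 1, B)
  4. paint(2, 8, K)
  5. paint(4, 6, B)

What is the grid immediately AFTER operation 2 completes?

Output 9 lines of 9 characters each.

Answer: BBBBBBBBB
BBBBBBBBB
BBBBBBBBB
BBBBBBBBB
BBBBBBBBB
BKBBBBBBB
BKBBBBBBB
BKBBBBBBB
BBGBBBBBB

Derivation:
After op 1 paint(8,2,G):
WWWWWWWWW
WWWWWWWWW
WWWWWWWWW
WWWWWWWWW
WWWWWWWWW
WKWWWWWWW
WKWWWWWWW
WKWWWWWWW
WWGWWWWWW
After op 2 fill(3,7,B) [77 cells changed]:
BBBBBBBBB
BBBBBBBBB
BBBBBBBBB
BBBBBBBBB
BBBBBBBBB
BKBBBBBBB
BKBBBBBBB
BKBBBBBBB
BBGBBBBBB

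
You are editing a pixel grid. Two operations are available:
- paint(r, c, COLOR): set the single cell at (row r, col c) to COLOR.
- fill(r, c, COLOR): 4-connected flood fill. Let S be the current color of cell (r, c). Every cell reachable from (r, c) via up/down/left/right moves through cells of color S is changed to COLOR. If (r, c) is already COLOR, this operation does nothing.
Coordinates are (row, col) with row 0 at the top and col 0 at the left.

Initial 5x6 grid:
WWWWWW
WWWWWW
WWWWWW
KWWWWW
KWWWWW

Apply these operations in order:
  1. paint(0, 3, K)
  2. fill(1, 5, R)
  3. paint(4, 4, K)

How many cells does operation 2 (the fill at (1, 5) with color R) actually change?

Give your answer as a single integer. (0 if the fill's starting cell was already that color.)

Answer: 27

Derivation:
After op 1 paint(0,3,K):
WWWKWW
WWWWWW
WWWWWW
KWWWWW
KWWWWW
After op 2 fill(1,5,R) [27 cells changed]:
RRRKRR
RRRRRR
RRRRRR
KRRRRR
KRRRRR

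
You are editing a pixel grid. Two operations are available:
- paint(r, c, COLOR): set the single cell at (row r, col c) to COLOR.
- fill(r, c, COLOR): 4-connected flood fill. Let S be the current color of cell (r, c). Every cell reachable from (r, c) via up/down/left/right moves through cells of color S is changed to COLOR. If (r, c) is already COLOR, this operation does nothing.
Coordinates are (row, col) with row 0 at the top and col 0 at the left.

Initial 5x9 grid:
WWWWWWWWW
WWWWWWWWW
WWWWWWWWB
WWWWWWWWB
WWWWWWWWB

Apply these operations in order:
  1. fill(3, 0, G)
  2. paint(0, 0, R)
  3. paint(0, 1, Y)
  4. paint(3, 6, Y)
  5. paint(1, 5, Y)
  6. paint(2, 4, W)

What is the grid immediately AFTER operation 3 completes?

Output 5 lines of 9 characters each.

After op 1 fill(3,0,G) [42 cells changed]:
GGGGGGGGG
GGGGGGGGG
GGGGGGGGB
GGGGGGGGB
GGGGGGGGB
After op 2 paint(0,0,R):
RGGGGGGGG
GGGGGGGGG
GGGGGGGGB
GGGGGGGGB
GGGGGGGGB
After op 3 paint(0,1,Y):
RYGGGGGGG
GGGGGGGGG
GGGGGGGGB
GGGGGGGGB
GGGGGGGGB

Answer: RYGGGGGGG
GGGGGGGGG
GGGGGGGGB
GGGGGGGGB
GGGGGGGGB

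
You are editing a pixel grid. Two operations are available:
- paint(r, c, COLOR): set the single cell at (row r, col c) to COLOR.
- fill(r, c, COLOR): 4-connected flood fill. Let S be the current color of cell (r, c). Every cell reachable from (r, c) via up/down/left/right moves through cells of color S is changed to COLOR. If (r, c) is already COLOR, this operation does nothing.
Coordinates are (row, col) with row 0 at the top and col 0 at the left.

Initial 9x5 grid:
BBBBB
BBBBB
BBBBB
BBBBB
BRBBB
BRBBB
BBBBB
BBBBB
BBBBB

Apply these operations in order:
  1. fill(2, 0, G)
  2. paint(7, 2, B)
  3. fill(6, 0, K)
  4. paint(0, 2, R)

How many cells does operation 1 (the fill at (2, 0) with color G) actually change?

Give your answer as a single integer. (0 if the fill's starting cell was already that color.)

Answer: 43

Derivation:
After op 1 fill(2,0,G) [43 cells changed]:
GGGGG
GGGGG
GGGGG
GGGGG
GRGGG
GRGGG
GGGGG
GGGGG
GGGGG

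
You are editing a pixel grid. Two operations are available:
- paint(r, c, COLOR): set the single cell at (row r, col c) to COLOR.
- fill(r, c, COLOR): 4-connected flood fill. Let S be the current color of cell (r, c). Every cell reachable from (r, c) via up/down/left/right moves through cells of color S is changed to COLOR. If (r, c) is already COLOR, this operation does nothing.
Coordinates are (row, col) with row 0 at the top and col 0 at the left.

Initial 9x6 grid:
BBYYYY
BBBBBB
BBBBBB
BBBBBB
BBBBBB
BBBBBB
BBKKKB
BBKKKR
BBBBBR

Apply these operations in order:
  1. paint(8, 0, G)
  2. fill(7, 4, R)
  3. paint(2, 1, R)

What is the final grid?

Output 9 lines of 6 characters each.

After op 1 paint(8,0,G):
BBYYYY
BBBBBB
BBBBBB
BBBBBB
BBBBBB
BBBBBB
BBKKKB
BBKKKR
GBBBBR
After op 2 fill(7,4,R) [6 cells changed]:
BBYYYY
BBBBBB
BBBBBB
BBBBBB
BBBBBB
BBBBBB
BBRRRB
BBRRRR
GBBBBR
After op 3 paint(2,1,R):
BBYYYY
BBBBBB
BRBBBB
BBBBBB
BBBBBB
BBBBBB
BBRRRB
BBRRRR
GBBBBR

Answer: BBYYYY
BBBBBB
BRBBBB
BBBBBB
BBBBBB
BBBBBB
BBRRRB
BBRRRR
GBBBBR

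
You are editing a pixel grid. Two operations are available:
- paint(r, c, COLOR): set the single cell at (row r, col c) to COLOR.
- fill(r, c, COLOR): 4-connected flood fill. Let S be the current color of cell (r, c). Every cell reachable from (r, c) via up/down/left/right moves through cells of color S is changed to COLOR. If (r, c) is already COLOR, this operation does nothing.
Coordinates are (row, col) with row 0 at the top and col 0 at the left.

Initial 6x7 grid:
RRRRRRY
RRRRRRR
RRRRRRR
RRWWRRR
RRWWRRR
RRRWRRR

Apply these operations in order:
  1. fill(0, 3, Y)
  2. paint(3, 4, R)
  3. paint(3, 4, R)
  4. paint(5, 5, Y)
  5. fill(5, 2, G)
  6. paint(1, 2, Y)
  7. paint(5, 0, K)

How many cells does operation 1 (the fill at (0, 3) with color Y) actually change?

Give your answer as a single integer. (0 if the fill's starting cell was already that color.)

Answer: 36

Derivation:
After op 1 fill(0,3,Y) [36 cells changed]:
YYYYYYY
YYYYYYY
YYYYYYY
YYWWYYY
YYWWYYY
YYYWYYY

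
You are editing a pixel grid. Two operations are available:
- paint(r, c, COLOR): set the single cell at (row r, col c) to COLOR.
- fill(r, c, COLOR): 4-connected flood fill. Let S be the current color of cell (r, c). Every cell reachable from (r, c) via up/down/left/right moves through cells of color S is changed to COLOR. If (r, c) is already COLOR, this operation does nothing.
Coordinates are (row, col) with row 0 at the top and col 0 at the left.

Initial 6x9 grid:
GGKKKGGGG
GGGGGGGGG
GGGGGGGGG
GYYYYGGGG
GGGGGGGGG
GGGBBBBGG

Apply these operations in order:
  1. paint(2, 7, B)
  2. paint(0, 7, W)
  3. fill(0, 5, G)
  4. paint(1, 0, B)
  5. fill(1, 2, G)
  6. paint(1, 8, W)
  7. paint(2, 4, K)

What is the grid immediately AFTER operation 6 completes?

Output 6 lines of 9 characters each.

After op 1 paint(2,7,B):
GGKKKGGGG
GGGGGGGGG
GGGGGGGBG
GYYYYGGGG
GGGGGGGGG
GGGBBBBGG
After op 2 paint(0,7,W):
GGKKKGGWG
GGGGGGGGG
GGGGGGGBG
GYYYYGGGG
GGGGGGGGG
GGGBBBBGG
After op 3 fill(0,5,G) [0 cells changed]:
GGKKKGGWG
GGGGGGGGG
GGGGGGGBG
GYYYYGGGG
GGGGGGGGG
GGGBBBBGG
After op 4 paint(1,0,B):
GGKKKGGWG
BGGGGGGGG
GGGGGGGBG
GYYYYGGGG
GGGGGGGGG
GGGBBBBGG
After op 5 fill(1,2,G) [0 cells changed]:
GGKKKGGWG
BGGGGGGGG
GGGGGGGBG
GYYYYGGGG
GGGGGGGGG
GGGBBBBGG
After op 6 paint(1,8,W):
GGKKKGGWG
BGGGGGGGW
GGGGGGGBG
GYYYYGGGG
GGGGGGGGG
GGGBBBBGG

Answer: GGKKKGGWG
BGGGGGGGW
GGGGGGGBG
GYYYYGGGG
GGGGGGGGG
GGGBBBBGG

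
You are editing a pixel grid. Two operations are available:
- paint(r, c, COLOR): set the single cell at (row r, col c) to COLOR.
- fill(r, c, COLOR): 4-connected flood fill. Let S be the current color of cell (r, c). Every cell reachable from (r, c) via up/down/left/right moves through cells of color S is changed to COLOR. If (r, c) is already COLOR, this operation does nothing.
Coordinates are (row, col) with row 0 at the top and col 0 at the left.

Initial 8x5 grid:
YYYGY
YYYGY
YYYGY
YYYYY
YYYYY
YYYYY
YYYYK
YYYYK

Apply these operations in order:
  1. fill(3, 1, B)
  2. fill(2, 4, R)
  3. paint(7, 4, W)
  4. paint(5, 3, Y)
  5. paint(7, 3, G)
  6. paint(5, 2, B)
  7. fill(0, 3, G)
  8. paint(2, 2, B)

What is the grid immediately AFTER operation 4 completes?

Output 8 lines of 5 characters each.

After op 1 fill(3,1,B) [35 cells changed]:
BBBGB
BBBGB
BBBGB
BBBBB
BBBBB
BBBBB
BBBBK
BBBBK
After op 2 fill(2,4,R) [35 cells changed]:
RRRGR
RRRGR
RRRGR
RRRRR
RRRRR
RRRRR
RRRRK
RRRRK
After op 3 paint(7,4,W):
RRRGR
RRRGR
RRRGR
RRRRR
RRRRR
RRRRR
RRRRK
RRRRW
After op 4 paint(5,3,Y):
RRRGR
RRRGR
RRRGR
RRRRR
RRRRR
RRRYR
RRRRK
RRRRW

Answer: RRRGR
RRRGR
RRRGR
RRRRR
RRRRR
RRRYR
RRRRK
RRRRW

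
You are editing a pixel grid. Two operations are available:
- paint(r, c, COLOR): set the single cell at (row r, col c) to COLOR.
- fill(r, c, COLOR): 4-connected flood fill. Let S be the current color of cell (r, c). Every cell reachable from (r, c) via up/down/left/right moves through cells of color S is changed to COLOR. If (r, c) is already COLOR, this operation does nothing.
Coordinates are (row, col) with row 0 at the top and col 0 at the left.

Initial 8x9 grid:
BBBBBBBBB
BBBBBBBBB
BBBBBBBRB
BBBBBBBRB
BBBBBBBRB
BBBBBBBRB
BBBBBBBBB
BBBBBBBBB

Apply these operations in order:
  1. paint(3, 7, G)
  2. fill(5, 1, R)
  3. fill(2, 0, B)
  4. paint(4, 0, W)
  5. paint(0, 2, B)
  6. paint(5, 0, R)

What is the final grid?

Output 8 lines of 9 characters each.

Answer: BBBBBBBBB
BBBBBBBBB
BBBBBBBBB
BBBBBBBGB
WBBBBBBBB
RBBBBBBBB
BBBBBBBBB
BBBBBBBBB

Derivation:
After op 1 paint(3,7,G):
BBBBBBBBB
BBBBBBBBB
BBBBBBBRB
BBBBBBBGB
BBBBBBBRB
BBBBBBBRB
BBBBBBBBB
BBBBBBBBB
After op 2 fill(5,1,R) [68 cells changed]:
RRRRRRRRR
RRRRRRRRR
RRRRRRRRR
RRRRRRRGR
RRRRRRRRR
RRRRRRRRR
RRRRRRRRR
RRRRRRRRR
After op 3 fill(2,0,B) [71 cells changed]:
BBBBBBBBB
BBBBBBBBB
BBBBBBBBB
BBBBBBBGB
BBBBBBBBB
BBBBBBBBB
BBBBBBBBB
BBBBBBBBB
After op 4 paint(4,0,W):
BBBBBBBBB
BBBBBBBBB
BBBBBBBBB
BBBBBBBGB
WBBBBBBBB
BBBBBBBBB
BBBBBBBBB
BBBBBBBBB
After op 5 paint(0,2,B):
BBBBBBBBB
BBBBBBBBB
BBBBBBBBB
BBBBBBBGB
WBBBBBBBB
BBBBBBBBB
BBBBBBBBB
BBBBBBBBB
After op 6 paint(5,0,R):
BBBBBBBBB
BBBBBBBBB
BBBBBBBBB
BBBBBBBGB
WBBBBBBBB
RBBBBBBBB
BBBBBBBBB
BBBBBBBBB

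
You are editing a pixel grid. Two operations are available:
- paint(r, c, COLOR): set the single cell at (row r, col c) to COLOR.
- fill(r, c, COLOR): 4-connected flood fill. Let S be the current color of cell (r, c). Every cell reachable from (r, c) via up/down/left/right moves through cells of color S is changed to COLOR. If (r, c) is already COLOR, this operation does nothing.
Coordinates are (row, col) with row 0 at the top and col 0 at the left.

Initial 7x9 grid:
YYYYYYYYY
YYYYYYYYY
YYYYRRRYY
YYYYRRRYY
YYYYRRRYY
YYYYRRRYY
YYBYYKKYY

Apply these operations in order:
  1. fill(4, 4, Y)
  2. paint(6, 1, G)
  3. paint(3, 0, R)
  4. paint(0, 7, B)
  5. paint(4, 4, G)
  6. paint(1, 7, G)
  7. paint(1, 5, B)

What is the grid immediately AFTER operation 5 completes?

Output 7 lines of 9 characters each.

Answer: YYYYYYYBY
YYYYYYYYY
YYYYYYYYY
RYYYYYYYY
YYYYGYYYY
YYYYYYYYY
YGBYYKKYY

Derivation:
After op 1 fill(4,4,Y) [12 cells changed]:
YYYYYYYYY
YYYYYYYYY
YYYYYYYYY
YYYYYYYYY
YYYYYYYYY
YYYYYYYYY
YYBYYKKYY
After op 2 paint(6,1,G):
YYYYYYYYY
YYYYYYYYY
YYYYYYYYY
YYYYYYYYY
YYYYYYYYY
YYYYYYYYY
YGBYYKKYY
After op 3 paint(3,0,R):
YYYYYYYYY
YYYYYYYYY
YYYYYYYYY
RYYYYYYYY
YYYYYYYYY
YYYYYYYYY
YGBYYKKYY
After op 4 paint(0,7,B):
YYYYYYYBY
YYYYYYYYY
YYYYYYYYY
RYYYYYYYY
YYYYYYYYY
YYYYYYYYY
YGBYYKKYY
After op 5 paint(4,4,G):
YYYYYYYBY
YYYYYYYYY
YYYYYYYYY
RYYYYYYYY
YYYYGYYYY
YYYYYYYYY
YGBYYKKYY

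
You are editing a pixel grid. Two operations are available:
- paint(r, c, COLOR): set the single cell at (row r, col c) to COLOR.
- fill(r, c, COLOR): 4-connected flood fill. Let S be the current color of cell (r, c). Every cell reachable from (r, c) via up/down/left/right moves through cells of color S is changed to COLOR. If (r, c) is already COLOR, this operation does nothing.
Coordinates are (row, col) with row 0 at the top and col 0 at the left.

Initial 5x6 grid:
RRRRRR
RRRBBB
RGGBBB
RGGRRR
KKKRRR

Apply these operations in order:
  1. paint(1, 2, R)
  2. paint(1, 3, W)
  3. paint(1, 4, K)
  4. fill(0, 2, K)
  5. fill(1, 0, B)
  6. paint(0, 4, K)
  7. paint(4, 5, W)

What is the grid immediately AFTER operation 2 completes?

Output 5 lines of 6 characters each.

After op 1 paint(1,2,R):
RRRRRR
RRRBBB
RGGBBB
RGGRRR
KKKRRR
After op 2 paint(1,3,W):
RRRRRR
RRRWBB
RGGBBB
RGGRRR
KKKRRR

Answer: RRRRRR
RRRWBB
RGGBBB
RGGRRR
KKKRRR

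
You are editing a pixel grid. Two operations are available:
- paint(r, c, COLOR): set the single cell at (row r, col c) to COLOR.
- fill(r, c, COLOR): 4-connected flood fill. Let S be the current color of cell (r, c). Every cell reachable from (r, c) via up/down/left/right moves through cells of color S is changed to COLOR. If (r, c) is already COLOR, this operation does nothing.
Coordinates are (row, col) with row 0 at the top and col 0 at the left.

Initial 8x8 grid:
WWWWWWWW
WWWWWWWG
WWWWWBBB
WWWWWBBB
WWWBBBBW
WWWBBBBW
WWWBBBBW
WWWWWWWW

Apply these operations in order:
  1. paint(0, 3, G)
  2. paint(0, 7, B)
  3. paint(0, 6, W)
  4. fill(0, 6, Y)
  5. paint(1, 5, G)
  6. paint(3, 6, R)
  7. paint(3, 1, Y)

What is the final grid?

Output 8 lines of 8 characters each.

Answer: YYYGYYYB
YYYYYGYG
YYYYYBBB
YYYYYBRB
YYYBBBBY
YYYBBBBY
YYYBBBBY
YYYYYYYY

Derivation:
After op 1 paint(0,3,G):
WWWGWWWW
WWWWWWWG
WWWWWBBB
WWWWWBBB
WWWBBBBW
WWWBBBBW
WWWBBBBW
WWWWWWWW
After op 2 paint(0,7,B):
WWWGWWWB
WWWWWWWG
WWWWWBBB
WWWWWBBB
WWWBBBBW
WWWBBBBW
WWWBBBBW
WWWWWWWW
After op 3 paint(0,6,W):
WWWGWWWB
WWWWWWWG
WWWWWBBB
WWWWWBBB
WWWBBBBW
WWWBBBBW
WWWBBBBW
WWWWWWWW
After op 4 fill(0,6,Y) [43 cells changed]:
YYYGYYYB
YYYYYYYG
YYYYYBBB
YYYYYBBB
YYYBBBBY
YYYBBBBY
YYYBBBBY
YYYYYYYY
After op 5 paint(1,5,G):
YYYGYYYB
YYYYYGYG
YYYYYBBB
YYYYYBBB
YYYBBBBY
YYYBBBBY
YYYBBBBY
YYYYYYYY
After op 6 paint(3,6,R):
YYYGYYYB
YYYYYGYG
YYYYYBBB
YYYYYBRB
YYYBBBBY
YYYBBBBY
YYYBBBBY
YYYYYYYY
After op 7 paint(3,1,Y):
YYYGYYYB
YYYYYGYG
YYYYYBBB
YYYYYBRB
YYYBBBBY
YYYBBBBY
YYYBBBBY
YYYYYYYY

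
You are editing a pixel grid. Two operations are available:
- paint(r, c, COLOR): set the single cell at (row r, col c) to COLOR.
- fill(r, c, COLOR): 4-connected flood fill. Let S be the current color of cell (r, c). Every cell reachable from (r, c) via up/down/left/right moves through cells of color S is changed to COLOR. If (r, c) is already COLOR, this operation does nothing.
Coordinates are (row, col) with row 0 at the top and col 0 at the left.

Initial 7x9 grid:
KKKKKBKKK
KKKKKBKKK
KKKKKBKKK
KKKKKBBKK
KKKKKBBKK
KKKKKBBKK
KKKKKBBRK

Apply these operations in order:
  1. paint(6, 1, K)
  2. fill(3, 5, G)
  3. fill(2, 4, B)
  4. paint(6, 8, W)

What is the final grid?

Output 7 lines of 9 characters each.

Answer: BBBBBGKKK
BBBBBGKKK
BBBBBGKKK
BBBBBGGKK
BBBBBGGKK
BBBBBGGKK
BBBBBGGRW

Derivation:
After op 1 paint(6,1,K):
KKKKKBKKK
KKKKKBKKK
KKKKKBKKK
KKKKKBBKK
KKKKKBBKK
KKKKKBBKK
KKKKKBBRK
After op 2 fill(3,5,G) [11 cells changed]:
KKKKKGKKK
KKKKKGKKK
KKKKKGKKK
KKKKKGGKK
KKKKKGGKK
KKKKKGGKK
KKKKKGGRK
After op 3 fill(2,4,B) [35 cells changed]:
BBBBBGKKK
BBBBBGKKK
BBBBBGKKK
BBBBBGGKK
BBBBBGGKK
BBBBBGGKK
BBBBBGGRK
After op 4 paint(6,8,W):
BBBBBGKKK
BBBBBGKKK
BBBBBGKKK
BBBBBGGKK
BBBBBGGKK
BBBBBGGKK
BBBBBGGRW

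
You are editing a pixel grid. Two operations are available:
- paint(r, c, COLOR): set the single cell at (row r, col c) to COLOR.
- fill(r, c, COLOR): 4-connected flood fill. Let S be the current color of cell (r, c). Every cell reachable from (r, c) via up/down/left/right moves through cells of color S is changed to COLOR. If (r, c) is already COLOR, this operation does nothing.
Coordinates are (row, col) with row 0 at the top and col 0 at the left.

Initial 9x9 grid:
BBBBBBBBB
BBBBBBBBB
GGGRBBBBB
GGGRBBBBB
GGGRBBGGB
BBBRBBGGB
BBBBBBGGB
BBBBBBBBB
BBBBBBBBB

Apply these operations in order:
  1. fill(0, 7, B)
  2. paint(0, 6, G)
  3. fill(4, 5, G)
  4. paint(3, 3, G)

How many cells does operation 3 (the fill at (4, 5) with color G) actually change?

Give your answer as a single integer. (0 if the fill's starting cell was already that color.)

Answer: 61

Derivation:
After op 1 fill(0,7,B) [0 cells changed]:
BBBBBBBBB
BBBBBBBBB
GGGRBBBBB
GGGRBBBBB
GGGRBBGGB
BBBRBBGGB
BBBBBBGGB
BBBBBBBBB
BBBBBBBBB
After op 2 paint(0,6,G):
BBBBBBGBB
BBBBBBBBB
GGGRBBBBB
GGGRBBBBB
GGGRBBGGB
BBBRBBGGB
BBBBBBGGB
BBBBBBBBB
BBBBBBBBB
After op 3 fill(4,5,G) [61 cells changed]:
GGGGGGGGG
GGGGGGGGG
GGGRGGGGG
GGGRGGGGG
GGGRGGGGG
GGGRGGGGG
GGGGGGGGG
GGGGGGGGG
GGGGGGGGG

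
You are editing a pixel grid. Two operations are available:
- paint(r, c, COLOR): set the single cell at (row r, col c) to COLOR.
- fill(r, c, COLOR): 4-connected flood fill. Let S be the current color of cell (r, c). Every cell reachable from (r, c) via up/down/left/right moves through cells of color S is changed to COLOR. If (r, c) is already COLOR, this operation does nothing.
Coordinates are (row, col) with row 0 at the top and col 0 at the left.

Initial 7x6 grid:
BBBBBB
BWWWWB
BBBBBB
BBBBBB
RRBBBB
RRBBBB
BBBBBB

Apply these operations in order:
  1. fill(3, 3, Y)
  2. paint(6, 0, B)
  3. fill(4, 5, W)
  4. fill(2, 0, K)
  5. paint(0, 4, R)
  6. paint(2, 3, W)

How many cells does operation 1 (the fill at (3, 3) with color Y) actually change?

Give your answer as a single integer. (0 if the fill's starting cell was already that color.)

Answer: 34

Derivation:
After op 1 fill(3,3,Y) [34 cells changed]:
YYYYYY
YWWWWY
YYYYYY
YYYYYY
RRYYYY
RRYYYY
YYYYYY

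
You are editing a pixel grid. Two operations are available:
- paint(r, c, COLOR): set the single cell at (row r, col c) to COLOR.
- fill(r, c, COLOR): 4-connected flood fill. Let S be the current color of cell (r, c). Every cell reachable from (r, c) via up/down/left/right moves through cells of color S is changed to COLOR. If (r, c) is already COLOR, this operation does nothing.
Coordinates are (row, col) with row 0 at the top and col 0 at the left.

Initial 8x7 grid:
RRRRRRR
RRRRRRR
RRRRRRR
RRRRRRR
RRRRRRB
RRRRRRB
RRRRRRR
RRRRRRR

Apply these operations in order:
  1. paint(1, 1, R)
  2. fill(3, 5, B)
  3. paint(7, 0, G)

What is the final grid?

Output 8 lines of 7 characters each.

Answer: BBBBBBB
BBBBBBB
BBBBBBB
BBBBBBB
BBBBBBB
BBBBBBB
BBBBBBB
GBBBBBB

Derivation:
After op 1 paint(1,1,R):
RRRRRRR
RRRRRRR
RRRRRRR
RRRRRRR
RRRRRRB
RRRRRRB
RRRRRRR
RRRRRRR
After op 2 fill(3,5,B) [54 cells changed]:
BBBBBBB
BBBBBBB
BBBBBBB
BBBBBBB
BBBBBBB
BBBBBBB
BBBBBBB
BBBBBBB
After op 3 paint(7,0,G):
BBBBBBB
BBBBBBB
BBBBBBB
BBBBBBB
BBBBBBB
BBBBBBB
BBBBBBB
GBBBBBB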